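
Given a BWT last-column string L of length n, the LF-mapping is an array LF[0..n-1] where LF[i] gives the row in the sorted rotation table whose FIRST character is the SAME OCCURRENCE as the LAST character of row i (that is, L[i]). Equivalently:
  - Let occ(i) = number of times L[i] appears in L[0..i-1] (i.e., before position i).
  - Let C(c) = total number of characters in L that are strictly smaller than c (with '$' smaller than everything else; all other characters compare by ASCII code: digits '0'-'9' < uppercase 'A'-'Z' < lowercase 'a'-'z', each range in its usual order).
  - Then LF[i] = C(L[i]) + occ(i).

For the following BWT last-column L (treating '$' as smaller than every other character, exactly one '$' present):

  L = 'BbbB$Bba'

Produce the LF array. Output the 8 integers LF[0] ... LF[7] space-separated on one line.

Answer: 1 5 6 2 0 3 7 4

Derivation:
Char counts: '$':1, 'B':3, 'a':1, 'b':3
C (first-col start): C('$')=0, C('B')=1, C('a')=4, C('b')=5
L[0]='B': occ=0, LF[0]=C('B')+0=1+0=1
L[1]='b': occ=0, LF[1]=C('b')+0=5+0=5
L[2]='b': occ=1, LF[2]=C('b')+1=5+1=6
L[3]='B': occ=1, LF[3]=C('B')+1=1+1=2
L[4]='$': occ=0, LF[4]=C('$')+0=0+0=0
L[5]='B': occ=2, LF[5]=C('B')+2=1+2=3
L[6]='b': occ=2, LF[6]=C('b')+2=5+2=7
L[7]='a': occ=0, LF[7]=C('a')+0=4+0=4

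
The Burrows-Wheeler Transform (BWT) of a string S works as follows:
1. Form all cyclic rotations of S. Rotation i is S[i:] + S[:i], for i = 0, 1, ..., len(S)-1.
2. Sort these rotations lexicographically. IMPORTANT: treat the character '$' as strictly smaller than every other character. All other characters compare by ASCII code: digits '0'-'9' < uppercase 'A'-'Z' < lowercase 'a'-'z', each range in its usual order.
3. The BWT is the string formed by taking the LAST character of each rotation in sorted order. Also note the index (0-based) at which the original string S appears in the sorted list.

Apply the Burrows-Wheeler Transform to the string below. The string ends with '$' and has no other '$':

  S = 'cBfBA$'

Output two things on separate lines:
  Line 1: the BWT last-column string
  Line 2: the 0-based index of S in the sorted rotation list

All 6 rotations (rotation i = S[i:]+S[:i]):
  rot[0] = cBfBA$
  rot[1] = BfBA$c
  rot[2] = fBA$cB
  rot[3] = BA$cBf
  rot[4] = A$cBfB
  rot[5] = $cBfBA
Sorted (with $ < everything):
  sorted[0] = $cBfBA  (last char: 'A')
  sorted[1] = A$cBfB  (last char: 'B')
  sorted[2] = BA$cBf  (last char: 'f')
  sorted[3] = BfBA$c  (last char: 'c')
  sorted[4] = cBfBA$  (last char: '$')
  sorted[5] = fBA$cB  (last char: 'B')
Last column: ABfc$B
Original string S is at sorted index 4

Answer: ABfc$B
4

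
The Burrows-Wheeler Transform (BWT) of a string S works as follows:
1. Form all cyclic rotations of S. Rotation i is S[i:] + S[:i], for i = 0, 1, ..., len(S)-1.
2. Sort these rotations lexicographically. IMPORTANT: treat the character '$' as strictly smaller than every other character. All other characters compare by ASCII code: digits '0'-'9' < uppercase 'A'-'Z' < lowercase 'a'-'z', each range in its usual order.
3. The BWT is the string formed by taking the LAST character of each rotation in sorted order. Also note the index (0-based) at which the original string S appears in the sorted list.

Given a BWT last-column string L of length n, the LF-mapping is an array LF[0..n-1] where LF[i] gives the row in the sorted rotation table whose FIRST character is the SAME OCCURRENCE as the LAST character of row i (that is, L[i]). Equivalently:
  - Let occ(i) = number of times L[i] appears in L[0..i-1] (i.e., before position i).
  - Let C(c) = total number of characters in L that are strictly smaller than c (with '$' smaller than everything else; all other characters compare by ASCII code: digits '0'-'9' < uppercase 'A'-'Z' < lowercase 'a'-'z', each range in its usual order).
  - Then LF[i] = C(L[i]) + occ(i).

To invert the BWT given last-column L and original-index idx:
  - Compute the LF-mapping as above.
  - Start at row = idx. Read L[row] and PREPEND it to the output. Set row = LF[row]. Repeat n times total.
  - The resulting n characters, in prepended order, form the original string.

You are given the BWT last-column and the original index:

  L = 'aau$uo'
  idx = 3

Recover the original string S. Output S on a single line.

Answer: ouuaa$

Derivation:
LF mapping: 1 2 4 0 5 3
Walk LF starting at row 3, prepending L[row]:
  step 1: row=3, L[3]='$', prepend. Next row=LF[3]=0
  step 2: row=0, L[0]='a', prepend. Next row=LF[0]=1
  step 3: row=1, L[1]='a', prepend. Next row=LF[1]=2
  step 4: row=2, L[2]='u', prepend. Next row=LF[2]=4
  step 5: row=4, L[4]='u', prepend. Next row=LF[4]=5
  step 6: row=5, L[5]='o', prepend. Next row=LF[5]=3
Reversed output: ouuaa$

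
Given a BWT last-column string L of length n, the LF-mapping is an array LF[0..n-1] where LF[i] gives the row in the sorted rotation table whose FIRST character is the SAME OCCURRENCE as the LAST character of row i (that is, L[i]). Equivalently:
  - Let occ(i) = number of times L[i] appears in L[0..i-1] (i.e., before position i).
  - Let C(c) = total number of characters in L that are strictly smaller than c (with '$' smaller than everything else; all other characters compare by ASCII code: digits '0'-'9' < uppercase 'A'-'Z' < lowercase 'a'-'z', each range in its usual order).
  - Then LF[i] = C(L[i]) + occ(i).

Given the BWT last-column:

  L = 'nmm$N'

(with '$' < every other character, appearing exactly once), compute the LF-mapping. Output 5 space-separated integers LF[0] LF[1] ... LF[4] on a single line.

Answer: 4 2 3 0 1

Derivation:
Char counts: '$':1, 'N':1, 'm':2, 'n':1
C (first-col start): C('$')=0, C('N')=1, C('m')=2, C('n')=4
L[0]='n': occ=0, LF[0]=C('n')+0=4+0=4
L[1]='m': occ=0, LF[1]=C('m')+0=2+0=2
L[2]='m': occ=1, LF[2]=C('m')+1=2+1=3
L[3]='$': occ=0, LF[3]=C('$')+0=0+0=0
L[4]='N': occ=0, LF[4]=C('N')+0=1+0=1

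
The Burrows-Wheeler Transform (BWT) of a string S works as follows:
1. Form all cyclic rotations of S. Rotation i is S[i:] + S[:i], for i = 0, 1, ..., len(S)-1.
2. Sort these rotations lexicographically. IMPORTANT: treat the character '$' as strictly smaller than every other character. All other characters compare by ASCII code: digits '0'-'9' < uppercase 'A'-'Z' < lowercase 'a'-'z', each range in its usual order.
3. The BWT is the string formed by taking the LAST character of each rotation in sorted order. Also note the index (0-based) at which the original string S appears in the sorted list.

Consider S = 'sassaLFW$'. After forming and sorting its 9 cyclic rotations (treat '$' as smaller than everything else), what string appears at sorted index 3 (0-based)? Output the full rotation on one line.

All 9 rotations (rotation i = S[i:]+S[:i]):
  rot[0] = sassaLFW$
  rot[1] = assaLFW$s
  rot[2] = ssaLFW$sa
  rot[3] = saLFW$sas
  rot[4] = aLFW$sass
  rot[5] = LFW$sassa
  rot[6] = FW$sassaL
  rot[7] = W$sassaLF
  rot[8] = $sassaLFW
Sorted (with $ < everything):
  sorted[0] = $sassaLFW
  sorted[1] = FW$sassaL
  sorted[2] = LFW$sassa
  sorted[3] = W$sassaLF
  sorted[4] = aLFW$sass
  sorted[5] = assaLFW$s
  sorted[6] = saLFW$sas
  sorted[7] = sassaLFW$
  sorted[8] = ssaLFW$sa
sorted[3] = W$sassaLF

Answer: W$sassaLF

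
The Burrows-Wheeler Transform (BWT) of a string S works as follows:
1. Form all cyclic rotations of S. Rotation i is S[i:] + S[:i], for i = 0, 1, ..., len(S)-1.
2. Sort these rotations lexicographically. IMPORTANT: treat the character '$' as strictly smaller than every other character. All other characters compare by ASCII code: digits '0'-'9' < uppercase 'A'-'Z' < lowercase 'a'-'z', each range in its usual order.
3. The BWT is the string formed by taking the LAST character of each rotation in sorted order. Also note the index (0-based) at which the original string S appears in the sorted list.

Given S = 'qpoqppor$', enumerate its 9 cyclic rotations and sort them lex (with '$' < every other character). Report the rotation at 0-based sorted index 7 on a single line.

Answer: qppor$qpo

Derivation:
All 9 rotations (rotation i = S[i:]+S[:i]):
  rot[0] = qpoqppor$
  rot[1] = poqppor$q
  rot[2] = oqppor$qp
  rot[3] = qppor$qpo
  rot[4] = ppor$qpoq
  rot[5] = por$qpoqp
  rot[6] = or$qpoqpp
  rot[7] = r$qpoqppo
  rot[8] = $qpoqppor
Sorted (with $ < everything):
  sorted[0] = $qpoqppor
  sorted[1] = oqppor$qp
  sorted[2] = or$qpoqpp
  sorted[3] = poqppor$q
  sorted[4] = por$qpoqp
  sorted[5] = ppor$qpoq
  sorted[6] = qpoqppor$
  sorted[7] = qppor$qpo
  sorted[8] = r$qpoqppo
sorted[7] = qppor$qpo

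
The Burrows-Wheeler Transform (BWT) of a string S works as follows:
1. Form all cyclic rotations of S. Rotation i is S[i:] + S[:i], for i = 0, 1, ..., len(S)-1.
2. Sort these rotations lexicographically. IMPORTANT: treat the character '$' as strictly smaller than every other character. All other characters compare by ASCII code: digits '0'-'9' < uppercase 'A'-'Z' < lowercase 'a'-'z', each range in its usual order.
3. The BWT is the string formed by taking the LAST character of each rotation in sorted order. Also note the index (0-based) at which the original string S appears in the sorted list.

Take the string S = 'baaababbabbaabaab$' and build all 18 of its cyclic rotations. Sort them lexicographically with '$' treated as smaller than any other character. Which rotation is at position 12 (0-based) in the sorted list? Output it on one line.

Answer: baab$baaababbabbaa

Derivation:
All 18 rotations (rotation i = S[i:]+S[:i]):
  rot[0] = baaababbabbaabaab$
  rot[1] = aaababbabbaabaab$b
  rot[2] = aababbabbaabaab$ba
  rot[3] = ababbabbaabaab$baa
  rot[4] = babbabbaabaab$baaa
  rot[5] = abbabbaabaab$baaab
  rot[6] = bbabbaabaab$baaaba
  rot[7] = babbaabaab$baaabab
  rot[8] = abbaabaab$baaababb
  rot[9] = bbaabaab$baaababba
  rot[10] = baabaab$baaababbab
  rot[11] = aabaab$baaababbabb
  rot[12] = abaab$baaababbabba
  rot[13] = baab$baaababbabbaa
  rot[14] = aab$baaababbabbaab
  rot[15] = ab$baaababbabbaaba
  rot[16] = b$baaababbabbaabaa
  rot[17] = $baaababbabbaabaab
Sorted (with $ < everything):
  sorted[0] = $baaababbabbaabaab
  sorted[1] = aaababbabbaabaab$b
  sorted[2] = aab$baaababbabbaab
  sorted[3] = aabaab$baaababbabb
  sorted[4] = aababbabbaabaab$ba
  sorted[5] = ab$baaababbabbaaba
  sorted[6] = abaab$baaababbabba
  sorted[7] = ababbabbaabaab$baa
  sorted[8] = abbaabaab$baaababb
  sorted[9] = abbabbaabaab$baaab
  sorted[10] = b$baaababbabbaabaa
  sorted[11] = baaababbabbaabaab$
  sorted[12] = baab$baaababbabbaa
  sorted[13] = baabaab$baaababbab
  sorted[14] = babbaabaab$baaabab
  sorted[15] = babbabbaabaab$baaa
  sorted[16] = bbaabaab$baaababba
  sorted[17] = bbabbaabaab$baaaba
sorted[12] = baab$baaababbabbaa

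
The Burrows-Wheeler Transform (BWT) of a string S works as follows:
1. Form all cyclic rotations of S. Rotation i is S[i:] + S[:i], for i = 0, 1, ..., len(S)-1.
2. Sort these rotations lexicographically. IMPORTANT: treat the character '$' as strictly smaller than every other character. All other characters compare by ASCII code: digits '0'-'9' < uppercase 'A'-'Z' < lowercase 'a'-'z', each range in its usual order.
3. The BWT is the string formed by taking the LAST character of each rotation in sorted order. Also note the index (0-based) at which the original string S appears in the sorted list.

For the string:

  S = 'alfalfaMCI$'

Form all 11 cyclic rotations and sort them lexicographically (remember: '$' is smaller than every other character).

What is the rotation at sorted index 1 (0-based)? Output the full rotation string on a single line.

All 11 rotations (rotation i = S[i:]+S[:i]):
  rot[0] = alfalfaMCI$
  rot[1] = lfalfaMCI$a
  rot[2] = falfaMCI$al
  rot[3] = alfaMCI$alf
  rot[4] = lfaMCI$alfa
  rot[5] = faMCI$alfal
  rot[6] = aMCI$alfalf
  rot[7] = MCI$alfalfa
  rot[8] = CI$alfalfaM
  rot[9] = I$alfalfaMC
  rot[10] = $alfalfaMCI
Sorted (with $ < everything):
  sorted[0] = $alfalfaMCI
  sorted[1] = CI$alfalfaM
  sorted[2] = I$alfalfaMC
  sorted[3] = MCI$alfalfa
  sorted[4] = aMCI$alfalf
  sorted[5] = alfaMCI$alf
  sorted[6] = alfalfaMCI$
  sorted[7] = faMCI$alfal
  sorted[8] = falfaMCI$al
  sorted[9] = lfaMCI$alfa
  sorted[10] = lfalfaMCI$a
sorted[1] = CI$alfalfaM

Answer: CI$alfalfaM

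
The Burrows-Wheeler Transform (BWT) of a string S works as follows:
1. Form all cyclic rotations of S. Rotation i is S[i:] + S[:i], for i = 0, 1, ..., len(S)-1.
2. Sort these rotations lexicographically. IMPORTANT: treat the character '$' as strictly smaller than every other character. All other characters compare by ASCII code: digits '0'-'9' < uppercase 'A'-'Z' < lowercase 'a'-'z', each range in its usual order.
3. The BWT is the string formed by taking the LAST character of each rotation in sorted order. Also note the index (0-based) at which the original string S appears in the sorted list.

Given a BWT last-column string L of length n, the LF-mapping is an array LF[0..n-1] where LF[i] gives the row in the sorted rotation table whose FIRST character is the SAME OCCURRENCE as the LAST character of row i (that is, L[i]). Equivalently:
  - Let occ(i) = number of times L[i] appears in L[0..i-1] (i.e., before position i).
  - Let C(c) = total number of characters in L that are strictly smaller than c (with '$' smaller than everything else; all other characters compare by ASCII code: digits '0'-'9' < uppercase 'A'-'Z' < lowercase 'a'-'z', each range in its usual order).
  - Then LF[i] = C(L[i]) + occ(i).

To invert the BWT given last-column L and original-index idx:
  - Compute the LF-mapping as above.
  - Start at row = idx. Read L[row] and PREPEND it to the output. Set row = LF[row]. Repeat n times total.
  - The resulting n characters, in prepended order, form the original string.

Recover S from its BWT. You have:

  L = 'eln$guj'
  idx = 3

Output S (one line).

LF mapping: 1 4 5 0 2 6 3
Walk LF starting at row 3, prepending L[row]:
  step 1: row=3, L[3]='$', prepend. Next row=LF[3]=0
  step 2: row=0, L[0]='e', prepend. Next row=LF[0]=1
  step 3: row=1, L[1]='l', prepend. Next row=LF[1]=4
  step 4: row=4, L[4]='g', prepend. Next row=LF[4]=2
  step 5: row=2, L[2]='n', prepend. Next row=LF[2]=5
  step 6: row=5, L[5]='u', prepend. Next row=LF[5]=6
  step 7: row=6, L[6]='j', prepend. Next row=LF[6]=3
Reversed output: jungle$

Answer: jungle$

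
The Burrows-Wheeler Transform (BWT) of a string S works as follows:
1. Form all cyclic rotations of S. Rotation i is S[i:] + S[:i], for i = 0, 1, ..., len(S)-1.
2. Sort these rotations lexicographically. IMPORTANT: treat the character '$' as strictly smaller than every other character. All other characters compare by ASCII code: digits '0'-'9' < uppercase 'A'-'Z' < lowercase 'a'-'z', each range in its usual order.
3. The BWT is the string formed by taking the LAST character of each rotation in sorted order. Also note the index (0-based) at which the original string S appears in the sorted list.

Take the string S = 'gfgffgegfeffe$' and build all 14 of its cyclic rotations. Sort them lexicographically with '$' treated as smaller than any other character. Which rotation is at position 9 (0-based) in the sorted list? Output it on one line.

All 14 rotations (rotation i = S[i:]+S[:i]):
  rot[0] = gfgffgegfeffe$
  rot[1] = fgffgegfeffe$g
  rot[2] = gffgegfeffe$gf
  rot[3] = ffgegfeffe$gfg
  rot[4] = fgegfeffe$gfgf
  rot[5] = gegfeffe$gfgff
  rot[6] = egfeffe$gfgffg
  rot[7] = gfeffe$gfgffge
  rot[8] = feffe$gfgffgeg
  rot[9] = effe$gfgffgegf
  rot[10] = ffe$gfgffgegfe
  rot[11] = fe$gfgffgegfef
  rot[12] = e$gfgffgegfeff
  rot[13] = $gfgffgegfeffe
Sorted (with $ < everything):
  sorted[0] = $gfgffgegfeffe
  sorted[1] = e$gfgffgegfeff
  sorted[2] = effe$gfgffgegf
  sorted[3] = egfeffe$gfgffg
  sorted[4] = fe$gfgffgegfef
  sorted[5] = feffe$gfgffgeg
  sorted[6] = ffe$gfgffgegfe
  sorted[7] = ffgegfeffe$gfg
  sorted[8] = fgegfeffe$gfgf
  sorted[9] = fgffgegfeffe$g
  sorted[10] = gegfeffe$gfgff
  sorted[11] = gfeffe$gfgffge
  sorted[12] = gffgegfeffe$gf
  sorted[13] = gfgffgegfeffe$
sorted[9] = fgffgegfeffe$g

Answer: fgffgegfeffe$g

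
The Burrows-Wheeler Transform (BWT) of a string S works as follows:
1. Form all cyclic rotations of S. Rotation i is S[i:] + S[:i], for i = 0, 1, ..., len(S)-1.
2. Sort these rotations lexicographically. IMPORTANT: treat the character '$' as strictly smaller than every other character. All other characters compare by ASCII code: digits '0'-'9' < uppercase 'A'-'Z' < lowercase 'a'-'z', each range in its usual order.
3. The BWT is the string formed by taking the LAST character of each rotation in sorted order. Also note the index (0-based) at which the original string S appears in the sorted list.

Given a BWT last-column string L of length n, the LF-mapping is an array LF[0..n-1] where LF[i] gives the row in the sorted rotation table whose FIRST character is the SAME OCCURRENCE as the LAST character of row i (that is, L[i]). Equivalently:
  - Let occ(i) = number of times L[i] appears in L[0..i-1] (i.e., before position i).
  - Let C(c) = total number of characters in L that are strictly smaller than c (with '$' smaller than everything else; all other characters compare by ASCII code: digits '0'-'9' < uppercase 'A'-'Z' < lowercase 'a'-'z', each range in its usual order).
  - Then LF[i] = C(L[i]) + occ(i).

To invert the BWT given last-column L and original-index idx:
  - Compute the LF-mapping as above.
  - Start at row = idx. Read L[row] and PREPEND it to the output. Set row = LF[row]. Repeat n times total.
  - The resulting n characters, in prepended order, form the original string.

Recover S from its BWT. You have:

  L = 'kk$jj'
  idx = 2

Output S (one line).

Answer: jkjk$

Derivation:
LF mapping: 3 4 0 1 2
Walk LF starting at row 2, prepending L[row]:
  step 1: row=2, L[2]='$', prepend. Next row=LF[2]=0
  step 2: row=0, L[0]='k', prepend. Next row=LF[0]=3
  step 3: row=3, L[3]='j', prepend. Next row=LF[3]=1
  step 4: row=1, L[1]='k', prepend. Next row=LF[1]=4
  step 5: row=4, L[4]='j', prepend. Next row=LF[4]=2
Reversed output: jkjk$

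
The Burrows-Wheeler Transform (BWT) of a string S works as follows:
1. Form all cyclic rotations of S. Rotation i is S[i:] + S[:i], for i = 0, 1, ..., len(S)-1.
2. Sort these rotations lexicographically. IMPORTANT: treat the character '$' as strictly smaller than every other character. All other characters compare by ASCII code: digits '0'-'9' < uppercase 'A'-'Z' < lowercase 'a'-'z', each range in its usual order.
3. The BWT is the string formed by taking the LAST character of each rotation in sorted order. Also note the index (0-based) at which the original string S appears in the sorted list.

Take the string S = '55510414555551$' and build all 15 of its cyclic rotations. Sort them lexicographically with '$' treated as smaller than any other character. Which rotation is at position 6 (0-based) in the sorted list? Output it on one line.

Answer: 4555551$5551041

Derivation:
All 15 rotations (rotation i = S[i:]+S[:i]):
  rot[0] = 55510414555551$
  rot[1] = 5510414555551$5
  rot[2] = 510414555551$55
  rot[3] = 10414555551$555
  rot[4] = 0414555551$5551
  rot[5] = 414555551$55510
  rot[6] = 14555551$555104
  rot[7] = 4555551$5551041
  rot[8] = 555551$55510414
  rot[9] = 55551$555104145
  rot[10] = 5551$5551041455
  rot[11] = 551$55510414555
  rot[12] = 51$555104145555
  rot[13] = 1$5551041455555
  rot[14] = $55510414555551
Sorted (with $ < everything):
  sorted[0] = $55510414555551
  sorted[1] = 0414555551$5551
  sorted[2] = 1$5551041455555
  sorted[3] = 10414555551$555
  sorted[4] = 14555551$555104
  sorted[5] = 414555551$55510
  sorted[6] = 4555551$5551041
  sorted[7] = 51$555104145555
  sorted[8] = 510414555551$55
  sorted[9] = 551$55510414555
  sorted[10] = 5510414555551$5
  sorted[11] = 5551$5551041455
  sorted[12] = 55510414555551$
  sorted[13] = 55551$555104145
  sorted[14] = 555551$55510414
sorted[6] = 4555551$5551041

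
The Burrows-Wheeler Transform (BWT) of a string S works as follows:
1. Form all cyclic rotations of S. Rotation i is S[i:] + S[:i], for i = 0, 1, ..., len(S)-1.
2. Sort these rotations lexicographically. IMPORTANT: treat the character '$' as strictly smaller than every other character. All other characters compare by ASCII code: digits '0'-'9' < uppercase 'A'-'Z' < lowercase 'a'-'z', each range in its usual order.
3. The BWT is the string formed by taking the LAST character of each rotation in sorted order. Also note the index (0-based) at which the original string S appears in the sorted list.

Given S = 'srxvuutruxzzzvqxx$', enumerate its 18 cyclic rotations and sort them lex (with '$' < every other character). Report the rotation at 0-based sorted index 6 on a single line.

Answer: utruxzzzvqxx$srxvu

Derivation:
All 18 rotations (rotation i = S[i:]+S[:i]):
  rot[0] = srxvuutruxzzzvqxx$
  rot[1] = rxvuutruxzzzvqxx$s
  rot[2] = xvuutruxzzzvqxx$sr
  rot[3] = vuutruxzzzvqxx$srx
  rot[4] = uutruxzzzvqxx$srxv
  rot[5] = utruxzzzvqxx$srxvu
  rot[6] = truxzzzvqxx$srxvuu
  rot[7] = ruxzzzvqxx$srxvuut
  rot[8] = uxzzzvqxx$srxvuutr
  rot[9] = xzzzvqxx$srxvuutru
  rot[10] = zzzvqxx$srxvuutrux
  rot[11] = zzvqxx$srxvuutruxz
  rot[12] = zvqxx$srxvuutruxzz
  rot[13] = vqxx$srxvuutruxzzz
  rot[14] = qxx$srxvuutruxzzzv
  rot[15] = xx$srxvuutruxzzzvq
  rot[16] = x$srxvuutruxzzzvqx
  rot[17] = $srxvuutruxzzzvqxx
Sorted (with $ < everything):
  sorted[0] = $srxvuutruxzzzvqxx
  sorted[1] = qxx$srxvuutruxzzzv
  sorted[2] = ruxzzzvqxx$srxvuut
  sorted[3] = rxvuutruxzzzvqxx$s
  sorted[4] = srxvuutruxzzzvqxx$
  sorted[5] = truxzzzvqxx$srxvuu
  sorted[6] = utruxzzzvqxx$srxvu
  sorted[7] = uutruxzzzvqxx$srxv
  sorted[8] = uxzzzvqxx$srxvuutr
  sorted[9] = vqxx$srxvuutruxzzz
  sorted[10] = vuutruxzzzvqxx$srx
  sorted[11] = x$srxvuutruxzzzvqx
  sorted[12] = xvuutruxzzzvqxx$sr
  sorted[13] = xx$srxvuutruxzzzvq
  sorted[14] = xzzzvqxx$srxvuutru
  sorted[15] = zvqxx$srxvuutruxzz
  sorted[16] = zzvqxx$srxvuutruxz
  sorted[17] = zzzvqxx$srxvuutrux
sorted[6] = utruxzzzvqxx$srxvu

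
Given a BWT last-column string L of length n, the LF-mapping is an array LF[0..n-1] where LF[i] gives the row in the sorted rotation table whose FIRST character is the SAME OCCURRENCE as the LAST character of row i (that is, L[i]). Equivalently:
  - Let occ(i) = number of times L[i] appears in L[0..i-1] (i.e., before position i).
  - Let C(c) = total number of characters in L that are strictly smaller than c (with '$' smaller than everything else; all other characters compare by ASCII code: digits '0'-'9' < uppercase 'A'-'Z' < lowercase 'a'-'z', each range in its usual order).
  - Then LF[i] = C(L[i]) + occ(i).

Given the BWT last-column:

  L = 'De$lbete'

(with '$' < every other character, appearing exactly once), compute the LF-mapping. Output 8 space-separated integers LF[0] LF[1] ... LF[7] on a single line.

Answer: 1 3 0 6 2 4 7 5

Derivation:
Char counts: '$':1, 'D':1, 'b':1, 'e':3, 'l':1, 't':1
C (first-col start): C('$')=0, C('D')=1, C('b')=2, C('e')=3, C('l')=6, C('t')=7
L[0]='D': occ=0, LF[0]=C('D')+0=1+0=1
L[1]='e': occ=0, LF[1]=C('e')+0=3+0=3
L[2]='$': occ=0, LF[2]=C('$')+0=0+0=0
L[3]='l': occ=0, LF[3]=C('l')+0=6+0=6
L[4]='b': occ=0, LF[4]=C('b')+0=2+0=2
L[5]='e': occ=1, LF[5]=C('e')+1=3+1=4
L[6]='t': occ=0, LF[6]=C('t')+0=7+0=7
L[7]='e': occ=2, LF[7]=C('e')+2=3+2=5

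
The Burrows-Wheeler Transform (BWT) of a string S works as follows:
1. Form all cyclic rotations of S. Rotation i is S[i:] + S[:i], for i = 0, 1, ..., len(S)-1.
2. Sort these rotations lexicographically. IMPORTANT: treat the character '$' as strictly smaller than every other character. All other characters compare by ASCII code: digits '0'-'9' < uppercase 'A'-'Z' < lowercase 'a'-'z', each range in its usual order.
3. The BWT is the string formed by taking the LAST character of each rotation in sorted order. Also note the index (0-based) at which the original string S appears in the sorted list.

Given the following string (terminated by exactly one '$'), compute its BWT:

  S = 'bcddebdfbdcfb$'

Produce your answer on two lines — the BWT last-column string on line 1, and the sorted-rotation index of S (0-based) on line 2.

All 14 rotations (rotation i = S[i:]+S[:i]):
  rot[0] = bcddebdfbdcfb$
  rot[1] = cddebdfbdcfb$b
  rot[2] = ddebdfbdcfb$bc
  rot[3] = debdfbdcfb$bcd
  rot[4] = ebdfbdcfb$bcdd
  rot[5] = bdfbdcfb$bcdde
  rot[6] = dfbdcfb$bcddeb
  rot[7] = fbdcfb$bcddebd
  rot[8] = bdcfb$bcddebdf
  rot[9] = dcfb$bcddebdfb
  rot[10] = cfb$bcddebdfbd
  rot[11] = fb$bcddebdfbdc
  rot[12] = b$bcddebdfbdcf
  rot[13] = $bcddebdfbdcfb
Sorted (with $ < everything):
  sorted[0] = $bcddebdfbdcfb  (last char: 'b')
  sorted[1] = b$bcddebdfbdcf  (last char: 'f')
  sorted[2] = bcddebdfbdcfb$  (last char: '$')
  sorted[3] = bdcfb$bcddebdf  (last char: 'f')
  sorted[4] = bdfbdcfb$bcdde  (last char: 'e')
  sorted[5] = cddebdfbdcfb$b  (last char: 'b')
  sorted[6] = cfb$bcddebdfbd  (last char: 'd')
  sorted[7] = dcfb$bcddebdfb  (last char: 'b')
  sorted[8] = ddebdfbdcfb$bc  (last char: 'c')
  sorted[9] = debdfbdcfb$bcd  (last char: 'd')
  sorted[10] = dfbdcfb$bcddeb  (last char: 'b')
  sorted[11] = ebdfbdcfb$bcdd  (last char: 'd')
  sorted[12] = fb$bcddebdfbdc  (last char: 'c')
  sorted[13] = fbdcfb$bcddebd  (last char: 'd')
Last column: bf$febdbcdbdcd
Original string S is at sorted index 2

Answer: bf$febdbcdbdcd
2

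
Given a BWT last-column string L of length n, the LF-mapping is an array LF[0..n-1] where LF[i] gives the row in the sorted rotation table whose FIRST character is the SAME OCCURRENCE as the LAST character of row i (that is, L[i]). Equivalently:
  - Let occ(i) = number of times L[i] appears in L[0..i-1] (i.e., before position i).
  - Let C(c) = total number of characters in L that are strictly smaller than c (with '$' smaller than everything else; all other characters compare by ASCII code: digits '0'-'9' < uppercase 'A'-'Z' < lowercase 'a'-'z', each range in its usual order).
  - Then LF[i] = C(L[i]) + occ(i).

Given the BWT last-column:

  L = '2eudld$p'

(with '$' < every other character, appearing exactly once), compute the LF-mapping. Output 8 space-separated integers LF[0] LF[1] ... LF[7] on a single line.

Answer: 1 4 7 2 5 3 0 6

Derivation:
Char counts: '$':1, '2':1, 'd':2, 'e':1, 'l':1, 'p':1, 'u':1
C (first-col start): C('$')=0, C('2')=1, C('d')=2, C('e')=4, C('l')=5, C('p')=6, C('u')=7
L[0]='2': occ=0, LF[0]=C('2')+0=1+0=1
L[1]='e': occ=0, LF[1]=C('e')+0=4+0=4
L[2]='u': occ=0, LF[2]=C('u')+0=7+0=7
L[3]='d': occ=0, LF[3]=C('d')+0=2+0=2
L[4]='l': occ=0, LF[4]=C('l')+0=5+0=5
L[5]='d': occ=1, LF[5]=C('d')+1=2+1=3
L[6]='$': occ=0, LF[6]=C('$')+0=0+0=0
L[7]='p': occ=0, LF[7]=C('p')+0=6+0=6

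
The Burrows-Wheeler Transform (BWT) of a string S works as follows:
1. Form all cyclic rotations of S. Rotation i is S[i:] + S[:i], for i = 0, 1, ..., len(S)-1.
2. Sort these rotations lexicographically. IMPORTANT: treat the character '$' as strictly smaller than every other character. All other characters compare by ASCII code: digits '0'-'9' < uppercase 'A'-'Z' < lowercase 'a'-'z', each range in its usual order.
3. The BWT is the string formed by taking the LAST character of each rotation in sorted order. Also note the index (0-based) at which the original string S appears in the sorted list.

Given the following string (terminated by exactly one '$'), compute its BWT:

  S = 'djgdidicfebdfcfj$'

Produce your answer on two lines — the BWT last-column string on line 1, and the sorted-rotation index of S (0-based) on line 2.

Answer: jeifbig$fdccjddfd
7

Derivation:
All 17 rotations (rotation i = S[i:]+S[:i]):
  rot[0] = djgdidicfebdfcfj$
  rot[1] = jgdidicfebdfcfj$d
  rot[2] = gdidicfebdfcfj$dj
  rot[3] = didicfebdfcfj$djg
  rot[4] = idicfebdfcfj$djgd
  rot[5] = dicfebdfcfj$djgdi
  rot[6] = icfebdfcfj$djgdid
  rot[7] = cfebdfcfj$djgdidi
  rot[8] = febdfcfj$djgdidic
  rot[9] = ebdfcfj$djgdidicf
  rot[10] = bdfcfj$djgdidicfe
  rot[11] = dfcfj$djgdidicfeb
  rot[12] = fcfj$djgdidicfebd
  rot[13] = cfj$djgdidicfebdf
  rot[14] = fj$djgdidicfebdfc
  rot[15] = j$djgdidicfebdfcf
  rot[16] = $djgdidicfebdfcfj
Sorted (with $ < everything):
  sorted[0] = $djgdidicfebdfcfj  (last char: 'j')
  sorted[1] = bdfcfj$djgdidicfe  (last char: 'e')
  sorted[2] = cfebdfcfj$djgdidi  (last char: 'i')
  sorted[3] = cfj$djgdidicfebdf  (last char: 'f')
  sorted[4] = dfcfj$djgdidicfeb  (last char: 'b')
  sorted[5] = dicfebdfcfj$djgdi  (last char: 'i')
  sorted[6] = didicfebdfcfj$djg  (last char: 'g')
  sorted[7] = djgdidicfebdfcfj$  (last char: '$')
  sorted[8] = ebdfcfj$djgdidicf  (last char: 'f')
  sorted[9] = fcfj$djgdidicfebd  (last char: 'd')
  sorted[10] = febdfcfj$djgdidic  (last char: 'c')
  sorted[11] = fj$djgdidicfebdfc  (last char: 'c')
  sorted[12] = gdidicfebdfcfj$dj  (last char: 'j')
  sorted[13] = icfebdfcfj$djgdid  (last char: 'd')
  sorted[14] = idicfebdfcfj$djgd  (last char: 'd')
  sorted[15] = j$djgdidicfebdfcf  (last char: 'f')
  sorted[16] = jgdidicfebdfcfj$d  (last char: 'd')
Last column: jeifbig$fdccjddfd
Original string S is at sorted index 7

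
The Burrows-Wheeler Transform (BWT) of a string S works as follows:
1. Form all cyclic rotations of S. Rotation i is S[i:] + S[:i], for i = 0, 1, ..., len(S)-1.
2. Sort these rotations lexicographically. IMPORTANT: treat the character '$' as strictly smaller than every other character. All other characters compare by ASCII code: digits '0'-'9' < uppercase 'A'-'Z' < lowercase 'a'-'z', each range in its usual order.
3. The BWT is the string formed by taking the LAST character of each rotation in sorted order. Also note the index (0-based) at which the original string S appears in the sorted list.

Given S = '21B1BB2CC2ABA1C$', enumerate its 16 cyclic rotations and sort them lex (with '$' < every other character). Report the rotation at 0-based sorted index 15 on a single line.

Answer: CC2ABA1C$21B1BB2

Derivation:
All 16 rotations (rotation i = S[i:]+S[:i]):
  rot[0] = 21B1BB2CC2ABA1C$
  rot[1] = 1B1BB2CC2ABA1C$2
  rot[2] = B1BB2CC2ABA1C$21
  rot[3] = 1BB2CC2ABA1C$21B
  rot[4] = BB2CC2ABA1C$21B1
  rot[5] = B2CC2ABA1C$21B1B
  rot[6] = 2CC2ABA1C$21B1BB
  rot[7] = CC2ABA1C$21B1BB2
  rot[8] = C2ABA1C$21B1BB2C
  rot[9] = 2ABA1C$21B1BB2CC
  rot[10] = ABA1C$21B1BB2CC2
  rot[11] = BA1C$21B1BB2CC2A
  rot[12] = A1C$21B1BB2CC2AB
  rot[13] = 1C$21B1BB2CC2ABA
  rot[14] = C$21B1BB2CC2ABA1
  rot[15] = $21B1BB2CC2ABA1C
Sorted (with $ < everything):
  sorted[0] = $21B1BB2CC2ABA1C
  sorted[1] = 1B1BB2CC2ABA1C$2
  sorted[2] = 1BB2CC2ABA1C$21B
  sorted[3] = 1C$21B1BB2CC2ABA
  sorted[4] = 21B1BB2CC2ABA1C$
  sorted[5] = 2ABA1C$21B1BB2CC
  sorted[6] = 2CC2ABA1C$21B1BB
  sorted[7] = A1C$21B1BB2CC2AB
  sorted[8] = ABA1C$21B1BB2CC2
  sorted[9] = B1BB2CC2ABA1C$21
  sorted[10] = B2CC2ABA1C$21B1B
  sorted[11] = BA1C$21B1BB2CC2A
  sorted[12] = BB2CC2ABA1C$21B1
  sorted[13] = C$21B1BB2CC2ABA1
  sorted[14] = C2ABA1C$21B1BB2C
  sorted[15] = CC2ABA1C$21B1BB2
sorted[15] = CC2ABA1C$21B1BB2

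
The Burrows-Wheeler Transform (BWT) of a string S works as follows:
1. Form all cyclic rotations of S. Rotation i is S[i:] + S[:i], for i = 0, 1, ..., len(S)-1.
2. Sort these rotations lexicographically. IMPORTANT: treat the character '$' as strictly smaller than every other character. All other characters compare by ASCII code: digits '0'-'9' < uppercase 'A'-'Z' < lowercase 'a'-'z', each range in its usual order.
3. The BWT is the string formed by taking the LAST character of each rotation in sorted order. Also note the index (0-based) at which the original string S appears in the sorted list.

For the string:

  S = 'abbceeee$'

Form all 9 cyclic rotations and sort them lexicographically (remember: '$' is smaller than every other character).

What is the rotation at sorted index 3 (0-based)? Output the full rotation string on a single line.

All 9 rotations (rotation i = S[i:]+S[:i]):
  rot[0] = abbceeee$
  rot[1] = bbceeee$a
  rot[2] = bceeee$ab
  rot[3] = ceeee$abb
  rot[4] = eeee$abbc
  rot[5] = eee$abbce
  rot[6] = ee$abbcee
  rot[7] = e$abbceee
  rot[8] = $abbceeee
Sorted (with $ < everything):
  sorted[0] = $abbceeee
  sorted[1] = abbceeee$
  sorted[2] = bbceeee$a
  sorted[3] = bceeee$ab
  sorted[4] = ceeee$abb
  sorted[5] = e$abbceee
  sorted[6] = ee$abbcee
  sorted[7] = eee$abbce
  sorted[8] = eeee$abbc
sorted[3] = bceeee$ab

Answer: bceeee$ab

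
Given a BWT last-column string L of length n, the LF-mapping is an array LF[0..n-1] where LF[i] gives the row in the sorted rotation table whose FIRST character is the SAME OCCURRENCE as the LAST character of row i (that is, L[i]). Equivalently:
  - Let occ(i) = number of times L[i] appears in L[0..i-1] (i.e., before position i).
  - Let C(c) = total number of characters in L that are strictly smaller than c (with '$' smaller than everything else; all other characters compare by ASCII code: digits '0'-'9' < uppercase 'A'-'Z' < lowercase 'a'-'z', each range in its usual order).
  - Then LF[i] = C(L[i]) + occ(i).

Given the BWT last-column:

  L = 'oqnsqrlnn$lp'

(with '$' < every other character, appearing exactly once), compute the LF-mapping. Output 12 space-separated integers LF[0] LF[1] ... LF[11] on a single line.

Answer: 6 8 3 11 9 10 1 4 5 0 2 7

Derivation:
Char counts: '$':1, 'l':2, 'n':3, 'o':1, 'p':1, 'q':2, 'r':1, 's':1
C (first-col start): C('$')=0, C('l')=1, C('n')=3, C('o')=6, C('p')=7, C('q')=8, C('r')=10, C('s')=11
L[0]='o': occ=0, LF[0]=C('o')+0=6+0=6
L[1]='q': occ=0, LF[1]=C('q')+0=8+0=8
L[2]='n': occ=0, LF[2]=C('n')+0=3+0=3
L[3]='s': occ=0, LF[3]=C('s')+0=11+0=11
L[4]='q': occ=1, LF[4]=C('q')+1=8+1=9
L[5]='r': occ=0, LF[5]=C('r')+0=10+0=10
L[6]='l': occ=0, LF[6]=C('l')+0=1+0=1
L[7]='n': occ=1, LF[7]=C('n')+1=3+1=4
L[8]='n': occ=2, LF[8]=C('n')+2=3+2=5
L[9]='$': occ=0, LF[9]=C('$')+0=0+0=0
L[10]='l': occ=1, LF[10]=C('l')+1=1+1=2
L[11]='p': occ=0, LF[11]=C('p')+0=7+0=7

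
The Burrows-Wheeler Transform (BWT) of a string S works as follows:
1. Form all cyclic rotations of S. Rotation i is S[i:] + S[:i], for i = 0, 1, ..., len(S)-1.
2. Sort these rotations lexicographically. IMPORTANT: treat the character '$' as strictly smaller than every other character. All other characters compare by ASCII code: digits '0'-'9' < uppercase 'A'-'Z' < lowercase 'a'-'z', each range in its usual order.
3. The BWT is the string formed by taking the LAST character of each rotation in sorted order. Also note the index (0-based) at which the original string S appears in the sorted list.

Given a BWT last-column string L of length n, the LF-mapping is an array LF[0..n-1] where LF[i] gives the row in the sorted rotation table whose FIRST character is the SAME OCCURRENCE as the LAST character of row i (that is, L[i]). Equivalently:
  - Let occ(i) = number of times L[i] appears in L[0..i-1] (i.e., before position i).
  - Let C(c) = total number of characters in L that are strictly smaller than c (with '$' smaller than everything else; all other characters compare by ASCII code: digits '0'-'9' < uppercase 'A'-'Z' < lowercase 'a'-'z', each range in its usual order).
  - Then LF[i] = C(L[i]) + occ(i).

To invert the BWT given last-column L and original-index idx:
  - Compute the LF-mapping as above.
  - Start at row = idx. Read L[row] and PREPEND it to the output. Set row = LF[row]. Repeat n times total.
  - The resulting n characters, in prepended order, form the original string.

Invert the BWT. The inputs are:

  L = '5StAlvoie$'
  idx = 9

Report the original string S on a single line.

LF mapping: 1 3 8 2 6 9 7 5 4 0
Walk LF starting at row 9, prepending L[row]:
  step 1: row=9, L[9]='$', prepend. Next row=LF[9]=0
  step 2: row=0, L[0]='5', prepend. Next row=LF[0]=1
  step 3: row=1, L[1]='S', prepend. Next row=LF[1]=3
  step 4: row=3, L[3]='A', prepend. Next row=LF[3]=2
  step 5: row=2, L[2]='t', prepend. Next row=LF[2]=8
  step 6: row=8, L[8]='e', prepend. Next row=LF[8]=4
  step 7: row=4, L[4]='l', prepend. Next row=LF[4]=6
  step 8: row=6, L[6]='o', prepend. Next row=LF[6]=7
  step 9: row=7, L[7]='i', prepend. Next row=LF[7]=5
  step 10: row=5, L[5]='v', prepend. Next row=LF[5]=9
Reversed output: violetAS5$

Answer: violetAS5$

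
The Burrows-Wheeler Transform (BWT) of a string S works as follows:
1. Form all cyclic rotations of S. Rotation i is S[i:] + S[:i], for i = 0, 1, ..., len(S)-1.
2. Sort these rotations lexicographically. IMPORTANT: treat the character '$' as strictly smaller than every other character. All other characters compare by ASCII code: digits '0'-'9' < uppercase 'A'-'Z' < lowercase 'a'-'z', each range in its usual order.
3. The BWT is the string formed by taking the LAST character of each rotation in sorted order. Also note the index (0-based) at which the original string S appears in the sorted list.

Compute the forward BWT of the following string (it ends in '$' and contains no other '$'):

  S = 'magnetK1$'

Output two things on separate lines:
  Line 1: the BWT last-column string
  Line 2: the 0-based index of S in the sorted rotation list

Answer: 1Ktmna$ge
6

Derivation:
All 9 rotations (rotation i = S[i:]+S[:i]):
  rot[0] = magnetK1$
  rot[1] = agnetK1$m
  rot[2] = gnetK1$ma
  rot[3] = netK1$mag
  rot[4] = etK1$magn
  rot[5] = tK1$magne
  rot[6] = K1$magnet
  rot[7] = 1$magnetK
  rot[8] = $magnetK1
Sorted (with $ < everything):
  sorted[0] = $magnetK1  (last char: '1')
  sorted[1] = 1$magnetK  (last char: 'K')
  sorted[2] = K1$magnet  (last char: 't')
  sorted[3] = agnetK1$m  (last char: 'm')
  sorted[4] = etK1$magn  (last char: 'n')
  sorted[5] = gnetK1$ma  (last char: 'a')
  sorted[6] = magnetK1$  (last char: '$')
  sorted[7] = netK1$mag  (last char: 'g')
  sorted[8] = tK1$magne  (last char: 'e')
Last column: 1Ktmna$ge
Original string S is at sorted index 6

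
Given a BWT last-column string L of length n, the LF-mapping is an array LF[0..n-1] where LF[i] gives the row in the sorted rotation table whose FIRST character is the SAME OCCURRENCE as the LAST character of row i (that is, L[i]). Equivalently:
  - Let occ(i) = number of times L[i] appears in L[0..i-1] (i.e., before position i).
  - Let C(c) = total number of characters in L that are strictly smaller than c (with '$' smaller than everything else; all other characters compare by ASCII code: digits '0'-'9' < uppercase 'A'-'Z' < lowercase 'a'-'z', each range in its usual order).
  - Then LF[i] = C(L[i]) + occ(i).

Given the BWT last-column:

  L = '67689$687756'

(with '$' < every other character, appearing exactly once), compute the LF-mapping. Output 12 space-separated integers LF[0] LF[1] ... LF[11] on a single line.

Char counts: '$':1, '5':1, '6':4, '7':3, '8':2, '9':1
C (first-col start): C('$')=0, C('5')=1, C('6')=2, C('7')=6, C('8')=9, C('9')=11
L[0]='6': occ=0, LF[0]=C('6')+0=2+0=2
L[1]='7': occ=0, LF[1]=C('7')+0=6+0=6
L[2]='6': occ=1, LF[2]=C('6')+1=2+1=3
L[3]='8': occ=0, LF[3]=C('8')+0=9+0=9
L[4]='9': occ=0, LF[4]=C('9')+0=11+0=11
L[5]='$': occ=0, LF[5]=C('$')+0=0+0=0
L[6]='6': occ=2, LF[6]=C('6')+2=2+2=4
L[7]='8': occ=1, LF[7]=C('8')+1=9+1=10
L[8]='7': occ=1, LF[8]=C('7')+1=6+1=7
L[9]='7': occ=2, LF[9]=C('7')+2=6+2=8
L[10]='5': occ=0, LF[10]=C('5')+0=1+0=1
L[11]='6': occ=3, LF[11]=C('6')+3=2+3=5

Answer: 2 6 3 9 11 0 4 10 7 8 1 5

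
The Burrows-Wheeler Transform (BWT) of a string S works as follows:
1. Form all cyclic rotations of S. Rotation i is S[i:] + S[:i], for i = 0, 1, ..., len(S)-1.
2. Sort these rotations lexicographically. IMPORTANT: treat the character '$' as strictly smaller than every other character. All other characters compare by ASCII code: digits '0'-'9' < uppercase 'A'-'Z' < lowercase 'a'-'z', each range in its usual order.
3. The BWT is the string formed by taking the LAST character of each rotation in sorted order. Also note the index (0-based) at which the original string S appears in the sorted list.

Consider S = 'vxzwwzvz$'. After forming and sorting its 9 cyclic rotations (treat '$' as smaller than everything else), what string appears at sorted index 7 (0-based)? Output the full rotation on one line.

Answer: zvz$vxzww

Derivation:
All 9 rotations (rotation i = S[i:]+S[:i]):
  rot[0] = vxzwwzvz$
  rot[1] = xzwwzvz$v
  rot[2] = zwwzvz$vx
  rot[3] = wwzvz$vxz
  rot[4] = wzvz$vxzw
  rot[5] = zvz$vxzww
  rot[6] = vz$vxzwwz
  rot[7] = z$vxzwwzv
  rot[8] = $vxzwwzvz
Sorted (with $ < everything):
  sorted[0] = $vxzwwzvz
  sorted[1] = vxzwwzvz$
  sorted[2] = vz$vxzwwz
  sorted[3] = wwzvz$vxz
  sorted[4] = wzvz$vxzw
  sorted[5] = xzwwzvz$v
  sorted[6] = z$vxzwwzv
  sorted[7] = zvz$vxzww
  sorted[8] = zwwzvz$vx
sorted[7] = zvz$vxzww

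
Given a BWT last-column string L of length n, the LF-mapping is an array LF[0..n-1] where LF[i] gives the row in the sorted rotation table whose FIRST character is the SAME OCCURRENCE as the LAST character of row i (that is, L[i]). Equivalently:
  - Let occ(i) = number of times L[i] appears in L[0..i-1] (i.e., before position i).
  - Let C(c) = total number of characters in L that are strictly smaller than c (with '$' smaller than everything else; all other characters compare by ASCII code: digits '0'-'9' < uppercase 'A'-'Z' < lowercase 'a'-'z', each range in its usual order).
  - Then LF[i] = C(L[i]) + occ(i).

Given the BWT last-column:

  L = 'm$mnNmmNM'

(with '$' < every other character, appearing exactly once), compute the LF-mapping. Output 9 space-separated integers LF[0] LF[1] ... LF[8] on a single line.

Char counts: '$':1, 'M':1, 'N':2, 'm':4, 'n':1
C (first-col start): C('$')=0, C('M')=1, C('N')=2, C('m')=4, C('n')=8
L[0]='m': occ=0, LF[0]=C('m')+0=4+0=4
L[1]='$': occ=0, LF[1]=C('$')+0=0+0=0
L[2]='m': occ=1, LF[2]=C('m')+1=4+1=5
L[3]='n': occ=0, LF[3]=C('n')+0=8+0=8
L[4]='N': occ=0, LF[4]=C('N')+0=2+0=2
L[5]='m': occ=2, LF[5]=C('m')+2=4+2=6
L[6]='m': occ=3, LF[6]=C('m')+3=4+3=7
L[7]='N': occ=1, LF[7]=C('N')+1=2+1=3
L[8]='M': occ=0, LF[8]=C('M')+0=1+0=1

Answer: 4 0 5 8 2 6 7 3 1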